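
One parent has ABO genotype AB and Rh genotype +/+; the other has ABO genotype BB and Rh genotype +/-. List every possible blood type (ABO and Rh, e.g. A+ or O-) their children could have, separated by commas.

Gametes from AB × BB give offspring ABO genotypes AB, BB, i.e. phenotypes B, AB.
Rh cross +/+ × +/- → phenotypes Rh+.
Combining independently: B+, AB+.

B+, AB+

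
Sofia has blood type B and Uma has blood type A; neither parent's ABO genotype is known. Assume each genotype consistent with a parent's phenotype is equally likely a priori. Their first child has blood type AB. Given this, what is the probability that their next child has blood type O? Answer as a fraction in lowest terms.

Possible genotypes: Sofia ∈ {BB, BO}; Uma ∈ {AA, AO}.
Weight each parental genotype pair by prior × P(type-AB child):
  BB × AA: posterior weight 4/9; P(next child type O) = 0.
  BB × AO: posterior weight 2/9; P(next child type O) = 0.
  BO × AA: posterior weight 2/9; P(next child type O) = 0.
  BO × AO: posterior weight 1/9; P(next child type O) = 1/4.
Weighted sum = 1/36.

1/36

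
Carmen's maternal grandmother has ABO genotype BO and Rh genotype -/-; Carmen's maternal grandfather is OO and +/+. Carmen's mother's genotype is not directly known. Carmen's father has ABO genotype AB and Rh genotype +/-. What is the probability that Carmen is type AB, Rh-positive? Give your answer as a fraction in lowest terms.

Carmen's mother's ABO genotype from BO × OO: 1/2 BO, 1/2 OO.
Crossing each possibility with the father AB and summing P(type AB): 1/2·1/4 + 1/2·0 = 1/8.
Similarly for Rh via the mother's Rh distribution: P(Rh+) = 3/4.
Independent loci: 1/8 × 3/4 = 3/32.

3/32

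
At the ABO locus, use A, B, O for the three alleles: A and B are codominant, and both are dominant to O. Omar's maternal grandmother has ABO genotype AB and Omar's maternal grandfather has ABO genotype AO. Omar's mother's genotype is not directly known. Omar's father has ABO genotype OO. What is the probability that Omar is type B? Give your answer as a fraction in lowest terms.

1/4

Omar's mother's ABO genotype from AB × AO: 1/4 AA, 1/4 AB, 1/4 AO, 1/4 BO.
Crossing each possibility with the father OO and summing P(type B): 1/4·0 + 1/4·1/2 + 1/4·0 + 1/4·1/2 = 1/4.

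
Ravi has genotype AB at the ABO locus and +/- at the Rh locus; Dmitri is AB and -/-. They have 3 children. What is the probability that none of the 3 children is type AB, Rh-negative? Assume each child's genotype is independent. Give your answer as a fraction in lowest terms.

ABO cross AB × AB → 1/4 A, 1/4 B, 1/2 AB.
Rh cross +/- × -/- → 1/2 Rh+, 1/2 Rh-; so P(type AB, Rh-negative) = 1/2 × 1/2 = 1/4 per child.
P(not type AB, Rh-negative) = 3/4 for one child; (3/4)^3 = 27/64.

27/64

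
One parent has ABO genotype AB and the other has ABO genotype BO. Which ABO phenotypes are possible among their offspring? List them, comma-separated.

A, B, AB

Gametes from AB × BO give offspring ABO genotypes AB, AO, BB, BO, i.e. phenotypes A, B, AB.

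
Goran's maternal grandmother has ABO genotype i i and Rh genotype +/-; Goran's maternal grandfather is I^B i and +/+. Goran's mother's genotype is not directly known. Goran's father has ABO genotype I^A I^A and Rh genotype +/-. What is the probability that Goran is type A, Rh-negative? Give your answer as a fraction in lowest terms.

Goran's mother's ABO genotype from i i × I^B i: 1/2 I^B i, 1/2 i i.
Crossing each possibility with the father I^A I^A and summing P(type A): 1/2·1/2 + 1/2·1 = 3/4.
Similarly for Rh via the mother's Rh distribution: P(Rh-) = 1/8.
Independent loci: 3/4 × 1/8 = 3/32.

3/32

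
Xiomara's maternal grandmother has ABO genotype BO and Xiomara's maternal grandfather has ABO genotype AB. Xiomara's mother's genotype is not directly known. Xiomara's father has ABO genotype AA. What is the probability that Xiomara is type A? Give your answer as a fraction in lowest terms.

1/2

Xiomara's mother's ABO genotype from BO × AB: 1/4 AB, 1/4 AO, 1/4 BB, 1/4 BO.
Crossing each possibility with the father AA and summing P(type A): 1/4·1/2 + 1/4·1 + 1/4·0 + 1/4·1/2 = 1/2.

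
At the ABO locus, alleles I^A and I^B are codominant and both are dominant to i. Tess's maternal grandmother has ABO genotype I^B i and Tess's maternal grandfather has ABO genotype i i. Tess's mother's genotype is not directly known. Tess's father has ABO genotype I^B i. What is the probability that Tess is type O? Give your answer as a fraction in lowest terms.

Tess's mother's ABO genotype from I^B i × i i: 1/2 I^B i, 1/2 i i.
Crossing each possibility with the father I^B i and summing P(type O): 1/2·1/4 + 1/2·1/2 = 3/8.

3/8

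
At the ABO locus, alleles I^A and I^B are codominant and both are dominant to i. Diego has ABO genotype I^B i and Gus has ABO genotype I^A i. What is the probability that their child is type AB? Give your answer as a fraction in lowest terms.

1/4

ABO cross I^B i × I^A i → offspring phenotypes: 1/4 O, 1/4 A, 1/4 B, 1/4 AB.
So P(type AB) = 1/4.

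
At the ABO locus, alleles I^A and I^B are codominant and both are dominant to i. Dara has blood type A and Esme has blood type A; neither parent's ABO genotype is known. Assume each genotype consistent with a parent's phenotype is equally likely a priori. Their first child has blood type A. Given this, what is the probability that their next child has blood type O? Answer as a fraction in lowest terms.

Possible genotypes: Dara ∈ {I^A I^A, I^A i}; Esme ∈ {I^A I^A, I^A i}.
Weight each parental genotype pair by prior × P(type-A child):
  I^A I^A × I^A I^A: posterior weight 4/15; P(next child type O) = 0.
  I^A I^A × I^A i: posterior weight 4/15; P(next child type O) = 0.
  I^A i × I^A I^A: posterior weight 4/15; P(next child type O) = 0.
  I^A i × I^A i: posterior weight 1/5; P(next child type O) = 1/4.
Weighted sum = 1/20.

1/20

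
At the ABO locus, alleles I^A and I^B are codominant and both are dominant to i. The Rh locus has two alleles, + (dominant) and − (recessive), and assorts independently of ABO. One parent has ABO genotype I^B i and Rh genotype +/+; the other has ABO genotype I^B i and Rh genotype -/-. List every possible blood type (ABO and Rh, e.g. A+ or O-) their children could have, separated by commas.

O+, B+

Gametes from I^B i × I^B i give offspring ABO genotypes I^B I^B, I^B i, i i, i.e. phenotypes O, B.
Rh cross +/+ × -/- → phenotypes Rh+.
Combining independently: O+, B+.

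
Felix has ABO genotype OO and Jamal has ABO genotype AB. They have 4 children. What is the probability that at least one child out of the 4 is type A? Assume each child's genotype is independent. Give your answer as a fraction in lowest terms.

ABO cross OO × AB → 1/2 A, 1/2 B.
So P(type A) = 1/2 per child.
P(none) = (1/2)^4 = 1/16; P(at least one) = 1 − 1/16 = 15/16.

15/16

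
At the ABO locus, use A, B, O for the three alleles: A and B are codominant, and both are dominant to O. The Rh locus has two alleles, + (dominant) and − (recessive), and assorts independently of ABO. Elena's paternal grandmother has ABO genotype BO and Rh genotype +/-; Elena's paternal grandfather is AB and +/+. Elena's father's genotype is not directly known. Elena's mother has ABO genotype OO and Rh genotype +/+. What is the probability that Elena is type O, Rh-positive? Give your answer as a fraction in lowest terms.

Elena's father's ABO genotype from BO × AB: 1/4 AB, 1/4 AO, 1/4 BB, 1/4 BO.
Crossing each possibility with the mother OO and summing P(type O): 1/4·0 + 1/4·1/2 + 1/4·0 + 1/4·1/2 = 1/4.
Similarly for Rh via the father's Rh distribution: P(Rh+) = 1.
Independent loci: 1/4 × 1 = 1/4.

1/4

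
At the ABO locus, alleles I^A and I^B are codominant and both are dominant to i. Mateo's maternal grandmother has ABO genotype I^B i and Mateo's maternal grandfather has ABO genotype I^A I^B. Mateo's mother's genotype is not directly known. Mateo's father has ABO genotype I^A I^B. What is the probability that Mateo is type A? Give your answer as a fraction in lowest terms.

1/4

Mateo's mother's ABO genotype from I^B i × I^A I^B: 1/4 I^A I^B, 1/4 I^A i, 1/4 I^B I^B, 1/4 I^B i.
Crossing each possibility with the father I^A I^B and summing P(type A): 1/4·1/4 + 1/4·1/2 + 1/4·0 + 1/4·1/4 = 1/4.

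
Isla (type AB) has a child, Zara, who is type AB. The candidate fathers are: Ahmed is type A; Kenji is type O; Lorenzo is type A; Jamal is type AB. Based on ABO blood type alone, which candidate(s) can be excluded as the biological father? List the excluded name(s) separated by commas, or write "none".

A candidate is excluded only if no genotype consistent with his phenotype could produce a type AB child with a type AB mother.
Kenji (type O): no genotype consistent with that phenotype can produce a type-AB child with a type-AB mother.

Kenji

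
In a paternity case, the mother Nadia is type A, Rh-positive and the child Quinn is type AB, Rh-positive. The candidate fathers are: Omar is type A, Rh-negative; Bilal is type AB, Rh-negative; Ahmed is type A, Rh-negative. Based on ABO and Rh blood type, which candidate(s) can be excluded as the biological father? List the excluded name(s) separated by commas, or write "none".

A candidate is excluded only if no genotype consistent with his phenotype could produce a type AB, Rh-positive child with a type A, Rh-positive mother.
Omar (type A, Rh-): no genotype consistent with that phenotype can produce a type-AB Rh+ child with a type-A mother.
Ahmed (type A, Rh-): no genotype consistent with that phenotype can produce a type-AB Rh+ child with a type-A mother.

Omar, Ahmed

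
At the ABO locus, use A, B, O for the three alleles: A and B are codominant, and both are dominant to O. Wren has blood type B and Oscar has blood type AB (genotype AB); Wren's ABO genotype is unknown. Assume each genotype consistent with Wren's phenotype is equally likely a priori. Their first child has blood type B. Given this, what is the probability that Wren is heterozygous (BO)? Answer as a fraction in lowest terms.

Possible genotypes: Wren ∈ {BB, BO}; Oscar ∈ {AB}.
Weight each parental genotype pair by prior × P(type-B child):
  BB × AB: posterior weight 1/2.
  BO × AB: posterior weight 1/2.
Sum the posterior weight over pairs where Wren is BO: 1/2.

1/2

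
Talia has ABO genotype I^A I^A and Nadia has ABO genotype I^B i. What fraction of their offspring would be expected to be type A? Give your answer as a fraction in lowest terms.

ABO cross I^A I^A × I^B i → offspring phenotypes: 1/2 A, 1/2 AB.
So P(type A) = 1/2.

1/2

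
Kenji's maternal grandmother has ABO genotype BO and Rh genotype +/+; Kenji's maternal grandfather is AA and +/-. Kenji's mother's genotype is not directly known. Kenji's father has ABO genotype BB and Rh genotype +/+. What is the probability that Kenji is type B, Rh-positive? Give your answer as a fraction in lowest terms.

1/2

Kenji's mother's ABO genotype from BO × AA: 1/2 AB, 1/2 AO.
Crossing each possibility with the father BB and summing P(type B): 1/2·1/2 + 1/2·1/2 = 1/2.
Similarly for Rh via the mother's Rh distribution: P(Rh+) = 1.
Independent loci: 1/2 × 1 = 1/2.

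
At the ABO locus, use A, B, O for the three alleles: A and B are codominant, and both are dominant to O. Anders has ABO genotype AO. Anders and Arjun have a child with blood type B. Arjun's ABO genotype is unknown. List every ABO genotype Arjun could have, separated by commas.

AB, BB, BO

For each candidate genotype of Arjun, check whether crossing it with AO can produce every observed child phenotype.
  AA → possible child types {A} ✗
  AB → possible child types {A, B, AB} ✓
  AO → possible child types {O, A} ✗
  BB → possible child types {B, AB} ✓
  BO → possible child types {O, A, B, AB} ✓
  OO → possible child types {O, A} ✗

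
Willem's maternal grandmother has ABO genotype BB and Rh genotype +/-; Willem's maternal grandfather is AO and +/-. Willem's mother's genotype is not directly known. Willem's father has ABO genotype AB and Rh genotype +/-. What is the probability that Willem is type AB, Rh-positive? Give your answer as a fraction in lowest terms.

Willem's mother's ABO genotype from BB × AO: 1/2 AB, 1/2 BO.
Crossing each possibility with the father AB and summing P(type AB): 1/2·1/2 + 1/2·1/4 = 3/8.
Similarly for Rh via the mother's Rh distribution: P(Rh+) = 3/4.
Independent loci: 3/8 × 3/4 = 9/32.

9/32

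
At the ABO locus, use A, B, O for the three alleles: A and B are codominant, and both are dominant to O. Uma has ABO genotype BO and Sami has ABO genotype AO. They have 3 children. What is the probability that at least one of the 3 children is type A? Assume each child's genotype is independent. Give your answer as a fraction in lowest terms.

ABO cross BO × AO → 1/4 O, 1/4 A, 1/4 B, 1/4 AB.
So P(type A) = 1/4 per child.
P(none) = (3/4)^3 = 27/64; P(at least one) = 1 − 27/64 = 37/64.

37/64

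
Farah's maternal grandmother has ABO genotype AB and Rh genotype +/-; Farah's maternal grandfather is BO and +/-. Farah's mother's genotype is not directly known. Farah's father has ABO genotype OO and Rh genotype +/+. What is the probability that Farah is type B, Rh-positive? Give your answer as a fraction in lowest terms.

Farah's mother's ABO genotype from AB × BO: 1/4 AB, 1/4 AO, 1/4 BB, 1/4 BO.
Crossing each possibility with the father OO and summing P(type B): 1/4·1/2 + 1/4·0 + 1/4·1 + 1/4·1/2 = 1/2.
Similarly for Rh via the mother's Rh distribution: P(Rh+) = 1.
Independent loci: 1/2 × 1 = 1/2.

1/2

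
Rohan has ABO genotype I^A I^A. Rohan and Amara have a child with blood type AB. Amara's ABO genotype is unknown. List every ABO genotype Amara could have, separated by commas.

I^A I^B, I^B I^B, I^B i

For each candidate genotype of Amara, check whether crossing it with I^A I^A can produce every observed child phenotype.
  I^A I^A → possible child types {A} ✗
  I^A I^B → possible child types {A, AB} ✓
  I^A i → possible child types {A} ✗
  I^B I^B → possible child types {AB} ✓
  I^B i → possible child types {A, AB} ✓
  i i → possible child types {A} ✗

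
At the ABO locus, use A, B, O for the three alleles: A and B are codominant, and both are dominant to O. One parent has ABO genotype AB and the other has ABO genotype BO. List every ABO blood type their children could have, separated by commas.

Gametes from AB × BO give offspring ABO genotypes AB, AO, BB, BO, i.e. phenotypes A, B, AB.

A, B, AB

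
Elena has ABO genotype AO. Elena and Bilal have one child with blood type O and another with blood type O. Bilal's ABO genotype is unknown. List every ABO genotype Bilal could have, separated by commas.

For each candidate genotype of Bilal, check whether crossing it with AO can produce every observed child phenotype.
  AA → possible child types {A} ✗
  AB → possible child types {A, B, AB} ✗
  AO → possible child types {O, A} ✓
  BB → possible child types {B, AB} ✗
  BO → possible child types {O, A, B, AB} ✓
  OO → possible child types {O, A} ✓

AO, BO, OO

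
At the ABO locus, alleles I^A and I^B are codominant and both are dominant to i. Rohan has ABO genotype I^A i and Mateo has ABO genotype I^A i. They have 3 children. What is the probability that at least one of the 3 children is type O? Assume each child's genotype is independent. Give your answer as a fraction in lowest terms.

ABO cross I^A i × I^A i → 1/4 O, 3/4 A.
So P(type O) = 1/4 per child.
P(none) = (3/4)^3 = 27/64; P(at least one) = 1 − 27/64 = 37/64.

37/64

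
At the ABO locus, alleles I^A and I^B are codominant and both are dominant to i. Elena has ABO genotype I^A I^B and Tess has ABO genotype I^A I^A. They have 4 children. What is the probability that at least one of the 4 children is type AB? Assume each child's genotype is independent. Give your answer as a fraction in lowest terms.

15/16

ABO cross I^A I^B × I^A I^A → 1/2 A, 1/2 AB.
So P(type AB) = 1/2 per child.
P(none) = (1/2)^4 = 1/16; P(at least one) = 1 − 1/16 = 15/16.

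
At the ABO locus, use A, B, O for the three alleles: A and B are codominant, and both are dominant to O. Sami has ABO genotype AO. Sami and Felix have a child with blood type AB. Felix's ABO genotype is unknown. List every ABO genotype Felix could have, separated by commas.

AB, BB, BO

For each candidate genotype of Felix, check whether crossing it with AO can produce every observed child phenotype.
  AA → possible child types {A} ✗
  AB → possible child types {A, B, AB} ✓
  AO → possible child types {O, A} ✗
  BB → possible child types {B, AB} ✓
  BO → possible child types {O, A, B, AB} ✓
  OO → possible child types {O, A} ✗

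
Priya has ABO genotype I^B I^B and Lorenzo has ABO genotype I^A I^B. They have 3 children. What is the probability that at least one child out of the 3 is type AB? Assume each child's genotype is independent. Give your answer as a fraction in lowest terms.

7/8

ABO cross I^B I^B × I^A I^B → 1/2 B, 1/2 AB.
So P(type AB) = 1/2 per child.
P(none) = (1/2)^3 = 1/8; P(at least one) = 1 − 1/8 = 7/8.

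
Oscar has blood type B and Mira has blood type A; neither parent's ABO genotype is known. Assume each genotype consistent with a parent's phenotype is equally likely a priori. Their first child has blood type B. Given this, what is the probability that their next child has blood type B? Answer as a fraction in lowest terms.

Possible genotypes: Oscar ∈ {I^B I^B, I^B i}; Mira ∈ {I^A I^A, I^A i}.
Weight each parental genotype pair by prior × P(type-B child):
  I^B I^B × I^A i: posterior weight 2/3; P(next child type B) = 1/2.
  I^B i × I^A i: posterior weight 1/3; P(next child type B) = 1/4.
Weighted sum = 5/12.

5/12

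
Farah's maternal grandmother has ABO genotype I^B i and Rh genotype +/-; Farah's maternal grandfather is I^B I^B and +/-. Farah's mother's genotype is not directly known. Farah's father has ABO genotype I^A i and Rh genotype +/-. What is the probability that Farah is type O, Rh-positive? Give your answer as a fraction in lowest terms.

Farah's mother's ABO genotype from I^B i × I^B I^B: 1/2 I^B I^B, 1/2 I^B i.
Crossing each possibility with the father I^A i and summing P(type O): 1/2·0 + 1/2·1/4 = 1/8.
Similarly for Rh via the mother's Rh distribution: P(Rh+) = 3/4.
Independent loci: 1/8 × 3/4 = 3/32.

3/32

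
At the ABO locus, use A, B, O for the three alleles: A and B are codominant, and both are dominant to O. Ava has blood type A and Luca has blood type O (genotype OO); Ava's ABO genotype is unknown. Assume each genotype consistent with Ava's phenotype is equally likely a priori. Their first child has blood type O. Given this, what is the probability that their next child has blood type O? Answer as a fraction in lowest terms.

Possible genotypes: Ava ∈ {AA, AO}; Luca ∈ {OO}.
Weight each parental genotype pair by prior × P(type-O child):
  AO × OO: posterior weight 1; P(next child type O) = 1/2.
Weighted sum = 1/2.

1/2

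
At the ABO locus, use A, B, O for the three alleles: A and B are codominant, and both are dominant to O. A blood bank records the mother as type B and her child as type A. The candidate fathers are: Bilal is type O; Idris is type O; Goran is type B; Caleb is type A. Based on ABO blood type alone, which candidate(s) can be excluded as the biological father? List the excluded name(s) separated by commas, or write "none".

A candidate is excluded only if no genotype consistent with his phenotype could produce a type A child with a type B mother.
Bilal (type O): no genotype consistent with that phenotype can produce a type-A child with a type-B mother.
Idris (type O): no genotype consistent with that phenotype can produce a type-A child with a type-B mother.
Goran (type B): no genotype consistent with that phenotype can produce a type-A child with a type-B mother.

Bilal, Idris, Goran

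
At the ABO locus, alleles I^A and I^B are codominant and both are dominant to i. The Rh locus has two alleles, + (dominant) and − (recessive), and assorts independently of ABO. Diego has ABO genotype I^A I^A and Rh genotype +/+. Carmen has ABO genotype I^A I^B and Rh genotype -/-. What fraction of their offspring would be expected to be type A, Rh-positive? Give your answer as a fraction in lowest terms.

1/2

ABO cross I^A I^A × I^A I^B → offspring phenotypes: 1/2 A, 1/2 AB.
Rh cross +/+ × -/- → 1 Rh+.
Independent loci: P(type A, Rh-positive) = 1/2 × 1 = 1/2.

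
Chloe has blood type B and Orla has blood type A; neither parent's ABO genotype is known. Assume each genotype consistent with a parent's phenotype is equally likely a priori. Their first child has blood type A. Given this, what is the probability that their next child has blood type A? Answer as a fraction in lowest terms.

Possible genotypes: Chloe ∈ {I^B I^B, I^B i}; Orla ∈ {I^A I^A, I^A i}.
Weight each parental genotype pair by prior × P(type-A child):
  I^B i × I^A I^A: posterior weight 2/3; P(next child type A) = 1/2.
  I^B i × I^A i: posterior weight 1/3; P(next child type A) = 1/4.
Weighted sum = 5/12.

5/12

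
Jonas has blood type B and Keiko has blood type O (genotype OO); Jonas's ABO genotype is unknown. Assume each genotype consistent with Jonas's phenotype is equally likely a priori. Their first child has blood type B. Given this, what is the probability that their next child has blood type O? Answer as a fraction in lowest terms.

1/6

Possible genotypes: Jonas ∈ {BB, BO}; Keiko ∈ {OO}.
Weight each parental genotype pair by prior × P(type-B child):
  BB × OO: posterior weight 2/3; P(next child type O) = 0.
  BO × OO: posterior weight 1/3; P(next child type O) = 1/2.
Weighted sum = 1/6.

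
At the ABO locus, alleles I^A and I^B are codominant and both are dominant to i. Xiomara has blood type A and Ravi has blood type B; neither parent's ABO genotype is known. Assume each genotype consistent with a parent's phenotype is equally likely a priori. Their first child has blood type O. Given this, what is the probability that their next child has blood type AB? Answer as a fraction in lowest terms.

1/4

Possible genotypes: Xiomara ∈ {I^A I^A, I^A i}; Ravi ∈ {I^B I^B, I^B i}.
Weight each parental genotype pair by prior × P(type-O child):
  I^A i × I^B i: posterior weight 1; P(next child type AB) = 1/4.
Weighted sum = 1/4.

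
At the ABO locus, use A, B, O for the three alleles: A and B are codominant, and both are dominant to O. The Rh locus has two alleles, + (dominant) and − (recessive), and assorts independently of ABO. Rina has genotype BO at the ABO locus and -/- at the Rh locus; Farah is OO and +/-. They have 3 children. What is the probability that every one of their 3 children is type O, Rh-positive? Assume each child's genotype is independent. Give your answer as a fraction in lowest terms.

ABO cross BO × OO → 1/2 O, 1/2 B.
Rh cross -/- × +/- → 1/2 Rh+, 1/2 Rh-; so P(type O, Rh-positive) = 1/2 × 1/2 = 1/4 per child.
All 3 independent: (1/4)^3 = 1/64.

1/64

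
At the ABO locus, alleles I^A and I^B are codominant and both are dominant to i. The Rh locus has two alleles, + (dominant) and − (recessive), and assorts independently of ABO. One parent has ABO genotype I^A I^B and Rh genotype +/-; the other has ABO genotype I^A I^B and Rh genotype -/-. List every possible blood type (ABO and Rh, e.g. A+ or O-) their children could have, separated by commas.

A+, A-, B+, B-, AB+, AB-

Gametes from I^A I^B × I^A I^B give offspring ABO genotypes I^A I^A, I^A I^B, I^B I^B, i.e. phenotypes A, B, AB.
Rh cross +/- × -/- → phenotypes Rh+, Rh-.
Combining independently: A+, A-, B+, B-, AB+, AB-.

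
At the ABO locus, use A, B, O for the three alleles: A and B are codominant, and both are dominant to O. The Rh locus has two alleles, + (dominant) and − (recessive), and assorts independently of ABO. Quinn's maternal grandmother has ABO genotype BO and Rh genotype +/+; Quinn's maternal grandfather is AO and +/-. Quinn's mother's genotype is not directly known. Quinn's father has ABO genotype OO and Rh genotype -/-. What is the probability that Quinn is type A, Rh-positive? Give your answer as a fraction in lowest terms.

3/16

Quinn's mother's ABO genotype from BO × AO: 1/4 AB, 1/4 AO, 1/4 BO, 1/4 OO.
Crossing each possibility with the father OO and summing P(type A): 1/4·1/2 + 1/4·1/2 + 1/4·0 + 1/4·0 = 1/4.
Similarly for Rh via the mother's Rh distribution: P(Rh+) = 3/4.
Independent loci: 1/4 × 3/4 = 3/16.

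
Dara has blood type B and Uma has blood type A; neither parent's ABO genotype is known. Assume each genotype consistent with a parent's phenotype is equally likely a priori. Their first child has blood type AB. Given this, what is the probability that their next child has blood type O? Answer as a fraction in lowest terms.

1/36

Possible genotypes: Dara ∈ {BB, BO}; Uma ∈ {AA, AO}.
Weight each parental genotype pair by prior × P(type-AB child):
  BB × AA: posterior weight 4/9; P(next child type O) = 0.
  BB × AO: posterior weight 2/9; P(next child type O) = 0.
  BO × AA: posterior weight 2/9; P(next child type O) = 0.
  BO × AO: posterior weight 1/9; P(next child type O) = 1/4.
Weighted sum = 1/36.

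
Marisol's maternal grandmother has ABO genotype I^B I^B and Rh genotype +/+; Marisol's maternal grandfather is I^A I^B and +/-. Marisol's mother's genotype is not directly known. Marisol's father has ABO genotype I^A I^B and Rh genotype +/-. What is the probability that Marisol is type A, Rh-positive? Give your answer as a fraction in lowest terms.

7/64

Marisol's mother's ABO genotype from I^B I^B × I^A I^B: 1/2 I^A I^B, 1/2 I^B I^B.
Crossing each possibility with the father I^A I^B and summing P(type A): 1/2·1/4 + 1/2·0 = 1/8.
Similarly for Rh via the mother's Rh distribution: P(Rh+) = 7/8.
Independent loci: 1/8 × 7/8 = 7/64.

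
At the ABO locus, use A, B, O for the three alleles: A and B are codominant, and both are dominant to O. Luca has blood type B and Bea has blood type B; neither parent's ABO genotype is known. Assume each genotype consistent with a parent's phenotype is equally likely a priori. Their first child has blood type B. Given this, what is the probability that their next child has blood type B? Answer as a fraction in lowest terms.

Possible genotypes: Luca ∈ {BB, BO}; Bea ∈ {BB, BO}.
Weight each parental genotype pair by prior × P(type-B child):
  BB × BB: posterior weight 4/15; P(next child type B) = 1.
  BB × BO: posterior weight 4/15; P(next child type B) = 1.
  BO × BB: posterior weight 4/15; P(next child type B) = 1.
  BO × BO: posterior weight 1/5; P(next child type B) = 3/4.
Weighted sum = 19/20.

19/20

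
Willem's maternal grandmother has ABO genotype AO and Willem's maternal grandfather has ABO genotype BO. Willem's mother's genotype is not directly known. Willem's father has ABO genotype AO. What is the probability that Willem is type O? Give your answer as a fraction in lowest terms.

Willem's mother's ABO genotype from AO × BO: 1/4 AB, 1/4 AO, 1/4 BO, 1/4 OO.
Crossing each possibility with the father AO and summing P(type O): 1/4·0 + 1/4·1/4 + 1/4·1/4 + 1/4·1/2 = 1/4.

1/4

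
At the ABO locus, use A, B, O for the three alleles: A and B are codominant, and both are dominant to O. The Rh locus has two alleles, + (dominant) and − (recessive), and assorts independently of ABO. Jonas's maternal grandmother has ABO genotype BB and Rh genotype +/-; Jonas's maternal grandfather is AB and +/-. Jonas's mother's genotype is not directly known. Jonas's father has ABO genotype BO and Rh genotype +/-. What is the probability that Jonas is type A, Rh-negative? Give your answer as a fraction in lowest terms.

1/32

Jonas's mother's ABO genotype from BB × AB: 1/2 AB, 1/2 BB.
Crossing each possibility with the father BO and summing P(type A): 1/2·1/4 + 1/2·0 = 1/8.
Similarly for Rh via the mother's Rh distribution: P(Rh-) = 1/4.
Independent loci: 1/8 × 1/4 = 1/32.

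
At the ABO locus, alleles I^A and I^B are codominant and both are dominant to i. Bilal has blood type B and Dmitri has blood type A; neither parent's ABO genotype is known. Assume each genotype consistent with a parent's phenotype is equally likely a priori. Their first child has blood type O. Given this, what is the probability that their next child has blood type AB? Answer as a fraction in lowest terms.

Possible genotypes: Bilal ∈ {I^B I^B, I^B i}; Dmitri ∈ {I^A I^A, I^A i}.
Weight each parental genotype pair by prior × P(type-O child):
  I^B i × I^A i: posterior weight 1; P(next child type AB) = 1/4.
Weighted sum = 1/4.

1/4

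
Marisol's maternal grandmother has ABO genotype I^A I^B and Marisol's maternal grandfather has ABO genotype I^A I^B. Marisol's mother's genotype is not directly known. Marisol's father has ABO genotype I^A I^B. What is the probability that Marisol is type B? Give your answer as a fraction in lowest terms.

1/4

Marisol's mother's ABO genotype from I^A I^B × I^A I^B: 1/4 I^A I^A, 1/2 I^A I^B, 1/4 I^B I^B.
Crossing each possibility with the father I^A I^B and summing P(type B): 1/4·0 + 1/2·1/4 + 1/4·1/2 = 1/4.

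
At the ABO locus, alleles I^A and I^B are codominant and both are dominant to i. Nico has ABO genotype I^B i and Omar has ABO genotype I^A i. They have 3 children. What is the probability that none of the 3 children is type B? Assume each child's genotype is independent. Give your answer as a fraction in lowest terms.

ABO cross I^B i × I^A i → 1/4 O, 1/4 A, 1/4 B, 1/4 AB.
So P(type B) = 1/4 per child.
P(not type B) = 3/4 for one child; (3/4)^3 = 27/64.

27/64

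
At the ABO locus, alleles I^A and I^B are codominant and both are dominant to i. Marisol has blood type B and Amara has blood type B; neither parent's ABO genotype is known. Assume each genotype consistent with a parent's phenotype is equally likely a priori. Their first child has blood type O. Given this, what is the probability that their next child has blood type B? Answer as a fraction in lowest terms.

Possible genotypes: Marisol ∈ {I^B I^B, I^B i}; Amara ∈ {I^B I^B, I^B i}.
Weight each parental genotype pair by prior × P(type-O child):
  I^B i × I^B i: posterior weight 1; P(next child type B) = 3/4.
Weighted sum = 3/4.

3/4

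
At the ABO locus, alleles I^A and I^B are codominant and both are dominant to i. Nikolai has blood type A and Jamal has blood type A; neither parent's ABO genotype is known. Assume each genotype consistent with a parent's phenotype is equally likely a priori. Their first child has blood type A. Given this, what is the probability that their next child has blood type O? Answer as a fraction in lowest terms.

1/20

Possible genotypes: Nikolai ∈ {I^A I^A, I^A i}; Jamal ∈ {I^A I^A, I^A i}.
Weight each parental genotype pair by prior × P(type-A child):
  I^A I^A × I^A I^A: posterior weight 4/15; P(next child type O) = 0.
  I^A I^A × I^A i: posterior weight 4/15; P(next child type O) = 0.
  I^A i × I^A I^A: posterior weight 4/15; P(next child type O) = 0.
  I^A i × I^A i: posterior weight 1/5; P(next child type O) = 1/4.
Weighted sum = 1/20.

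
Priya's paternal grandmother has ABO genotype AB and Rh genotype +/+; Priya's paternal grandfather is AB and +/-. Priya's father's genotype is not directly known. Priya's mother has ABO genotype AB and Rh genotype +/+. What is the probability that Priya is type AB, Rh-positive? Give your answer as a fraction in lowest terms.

1/2

Priya's father's ABO genotype from AB × AB: 1/4 AA, 1/2 AB, 1/4 BB.
Crossing each possibility with the mother AB and summing P(type AB): 1/4·1/2 + 1/2·1/2 + 1/4·1/2 = 1/2.
Similarly for Rh via the father's Rh distribution: P(Rh+) = 1.
Independent loci: 1/2 × 1 = 1/2.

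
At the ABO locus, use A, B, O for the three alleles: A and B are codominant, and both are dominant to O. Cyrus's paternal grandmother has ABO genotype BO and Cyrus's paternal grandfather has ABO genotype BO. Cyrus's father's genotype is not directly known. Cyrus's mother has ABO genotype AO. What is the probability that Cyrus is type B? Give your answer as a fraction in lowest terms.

1/4

Cyrus's father's ABO genotype from BO × BO: 1/4 BB, 1/2 BO, 1/4 OO.
Crossing each possibility with the mother AO and summing P(type B): 1/4·1/2 + 1/2·1/4 + 1/4·0 = 1/4.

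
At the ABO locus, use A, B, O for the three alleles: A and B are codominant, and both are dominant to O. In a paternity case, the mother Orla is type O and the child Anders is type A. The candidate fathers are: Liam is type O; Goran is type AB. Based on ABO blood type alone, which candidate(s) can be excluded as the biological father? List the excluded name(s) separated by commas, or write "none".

Liam

A candidate is excluded only if no genotype consistent with his phenotype could produce a type A child with a type O mother.
Liam (type O): no genotype consistent with that phenotype can produce a type-A child with a type-O mother.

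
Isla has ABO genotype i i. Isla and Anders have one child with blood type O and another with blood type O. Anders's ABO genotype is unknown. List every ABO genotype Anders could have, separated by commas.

I^A i, I^B i, i i

For each candidate genotype of Anders, check whether crossing it with i i can produce every observed child phenotype.
  I^A I^A → possible child types {A} ✗
  I^A I^B → possible child types {A, B} ✗
  I^A i → possible child types {O, A} ✓
  I^B I^B → possible child types {B} ✗
  I^B i → possible child types {O, B} ✓
  i i → possible child types {O} ✓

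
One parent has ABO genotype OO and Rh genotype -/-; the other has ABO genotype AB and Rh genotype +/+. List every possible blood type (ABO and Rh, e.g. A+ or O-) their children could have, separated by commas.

Gametes from OO × AB give offspring ABO genotypes AO, BO, i.e. phenotypes A, B.
Rh cross -/- × +/+ → phenotypes Rh+.
Combining independently: A+, B+.

A+, B+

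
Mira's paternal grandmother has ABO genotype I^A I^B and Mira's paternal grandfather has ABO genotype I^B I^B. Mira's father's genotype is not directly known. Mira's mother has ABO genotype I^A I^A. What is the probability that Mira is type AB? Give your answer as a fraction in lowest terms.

3/4

Mira's father's ABO genotype from I^A I^B × I^B I^B: 1/2 I^A I^B, 1/2 I^B I^B.
Crossing each possibility with the mother I^A I^A and summing P(type AB): 1/2·1/2 + 1/2·1 = 3/4.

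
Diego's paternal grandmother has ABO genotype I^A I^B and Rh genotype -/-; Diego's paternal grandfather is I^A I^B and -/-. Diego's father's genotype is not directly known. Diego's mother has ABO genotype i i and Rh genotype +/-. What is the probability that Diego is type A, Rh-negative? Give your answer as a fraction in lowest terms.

Diego's father's ABO genotype from I^A I^B × I^A I^B: 1/4 I^A I^A, 1/2 I^A I^B, 1/4 I^B I^B.
Crossing each possibility with the mother i i and summing P(type A): 1/4·1 + 1/2·1/2 + 1/4·0 = 1/2.
Similarly for Rh via the father's Rh distribution: P(Rh-) = 1/2.
Independent loci: 1/2 × 1/2 = 1/4.

1/4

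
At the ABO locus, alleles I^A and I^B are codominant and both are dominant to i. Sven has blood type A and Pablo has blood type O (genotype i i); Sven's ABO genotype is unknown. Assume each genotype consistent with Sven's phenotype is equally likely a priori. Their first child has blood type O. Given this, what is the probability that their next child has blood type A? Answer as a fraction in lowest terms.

Possible genotypes: Sven ∈ {I^A I^A, I^A i}; Pablo ∈ {i i}.
Weight each parental genotype pair by prior × P(type-O child):
  I^A i × i i: posterior weight 1; P(next child type A) = 1/2.
Weighted sum = 1/2.

1/2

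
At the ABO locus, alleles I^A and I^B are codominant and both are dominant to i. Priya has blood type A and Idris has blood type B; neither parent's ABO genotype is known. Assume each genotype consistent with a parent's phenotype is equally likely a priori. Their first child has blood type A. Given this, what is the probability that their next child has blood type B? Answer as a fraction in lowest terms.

Possible genotypes: Priya ∈ {I^A I^A, I^A i}; Idris ∈ {I^B I^B, I^B i}.
Weight each parental genotype pair by prior × P(type-A child):
  I^A I^A × I^B i: posterior weight 2/3; P(next child type B) = 0.
  I^A i × I^B i: posterior weight 1/3; P(next child type B) = 1/4.
Weighted sum = 1/12.

1/12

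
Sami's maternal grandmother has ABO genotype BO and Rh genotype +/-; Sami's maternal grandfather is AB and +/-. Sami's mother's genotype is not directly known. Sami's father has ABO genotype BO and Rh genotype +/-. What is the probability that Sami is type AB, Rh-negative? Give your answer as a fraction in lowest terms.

Sami's mother's ABO genotype from BO × AB: 1/4 AB, 1/4 AO, 1/4 BB, 1/4 BO.
Crossing each possibility with the father BO and summing P(type AB): 1/4·1/4 + 1/4·1/4 + 1/4·0 + 1/4·0 = 1/8.
Similarly for Rh via the mother's Rh distribution: P(Rh-) = 1/4.
Independent loci: 1/8 × 1/4 = 1/32.

1/32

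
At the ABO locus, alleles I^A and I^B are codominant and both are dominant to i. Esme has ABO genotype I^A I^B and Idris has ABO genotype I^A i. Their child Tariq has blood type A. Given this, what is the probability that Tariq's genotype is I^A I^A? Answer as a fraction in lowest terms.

Cross I^A I^B × I^A i → 1/4 I^A I^A, 1/4 I^A I^B, 1/4 I^A i, 1/4 I^B i.
Type-A genotypes among offspring: I^A I^A (1/4), I^A i (1/4); total 1/2.
P(I^A I^A | type A) = (1/4) / (1/2) = 1/2.

1/2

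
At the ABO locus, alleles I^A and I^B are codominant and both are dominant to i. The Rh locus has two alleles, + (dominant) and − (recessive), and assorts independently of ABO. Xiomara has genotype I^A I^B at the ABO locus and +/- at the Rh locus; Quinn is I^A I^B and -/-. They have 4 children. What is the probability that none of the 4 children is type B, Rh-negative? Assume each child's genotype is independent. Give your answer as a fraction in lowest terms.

ABO cross I^A I^B × I^A I^B → 1/4 A, 1/4 B, 1/2 AB.
Rh cross +/- × -/- → 1/2 Rh+, 1/2 Rh-; so P(type B, Rh-negative) = 1/4 × 1/2 = 1/8 per child.
P(not type B, Rh-negative) = 7/8 for one child; (7/8)^4 = 2401/4096.

2401/4096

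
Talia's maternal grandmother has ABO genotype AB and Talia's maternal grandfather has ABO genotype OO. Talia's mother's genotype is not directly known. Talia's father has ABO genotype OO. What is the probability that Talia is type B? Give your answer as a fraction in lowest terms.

Talia's mother's ABO genotype from AB × OO: 1/2 AO, 1/2 BO.
Crossing each possibility with the father OO and summing P(type B): 1/2·0 + 1/2·1/2 = 1/4.

1/4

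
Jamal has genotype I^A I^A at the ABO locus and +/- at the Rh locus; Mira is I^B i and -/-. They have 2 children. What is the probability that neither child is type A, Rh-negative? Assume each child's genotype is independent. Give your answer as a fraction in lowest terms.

9/16

ABO cross I^A I^A × I^B i → 1/2 A, 1/2 AB.
Rh cross +/- × -/- → 1/2 Rh+, 1/2 Rh-; so P(type A, Rh-negative) = 1/2 × 1/2 = 1/4 per child.
P(not type A, Rh-negative) = 3/4 for one child; (3/4)^2 = 9/16.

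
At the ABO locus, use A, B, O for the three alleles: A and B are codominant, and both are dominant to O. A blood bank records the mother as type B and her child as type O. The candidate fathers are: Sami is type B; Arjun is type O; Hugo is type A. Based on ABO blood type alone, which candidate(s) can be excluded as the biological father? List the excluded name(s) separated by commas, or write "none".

none

A candidate is excluded only if no genotype consistent with his phenotype could produce a type O child with a type B mother.
Every candidate has at least one consistent genotype combination, so none can be excluded.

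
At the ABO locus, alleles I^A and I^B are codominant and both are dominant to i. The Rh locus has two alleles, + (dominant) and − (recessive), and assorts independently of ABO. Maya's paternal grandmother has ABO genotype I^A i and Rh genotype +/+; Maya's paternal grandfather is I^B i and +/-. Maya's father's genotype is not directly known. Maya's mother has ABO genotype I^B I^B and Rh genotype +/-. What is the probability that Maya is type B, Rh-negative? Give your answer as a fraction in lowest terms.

Maya's father's ABO genotype from I^A i × I^B i: 1/4 I^A I^B, 1/4 I^A i, 1/4 I^B i, 1/4 i i.
Crossing each possibility with the mother I^B I^B and summing P(type B): 1/4·1/2 + 1/4·1/2 + 1/4·1 + 1/4·1 = 3/4.
Similarly for Rh via the father's Rh distribution: P(Rh-) = 1/8.
Independent loci: 3/4 × 1/8 = 3/32.

3/32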